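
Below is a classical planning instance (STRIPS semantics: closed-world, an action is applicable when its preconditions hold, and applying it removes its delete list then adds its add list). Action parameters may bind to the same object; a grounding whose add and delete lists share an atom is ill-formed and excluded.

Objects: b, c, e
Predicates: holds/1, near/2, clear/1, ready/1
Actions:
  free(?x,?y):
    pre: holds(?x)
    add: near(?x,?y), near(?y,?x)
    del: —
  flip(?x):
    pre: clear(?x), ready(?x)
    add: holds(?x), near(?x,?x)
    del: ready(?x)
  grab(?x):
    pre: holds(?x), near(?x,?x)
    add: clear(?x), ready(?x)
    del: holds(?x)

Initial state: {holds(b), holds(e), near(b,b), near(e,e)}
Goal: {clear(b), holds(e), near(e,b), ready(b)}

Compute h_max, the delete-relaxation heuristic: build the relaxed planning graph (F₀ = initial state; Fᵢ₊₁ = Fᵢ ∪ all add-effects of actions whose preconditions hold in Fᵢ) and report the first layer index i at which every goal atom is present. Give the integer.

F0 = init (4 atoms)
F1 = F0 ∪ {clear(b), clear(e), near(b,c), near(b,e), near(c,b), near(c,e), near(e,b), near(e,c), ready(b), ready(e)}  (14 atoms)
goal ⊆ F1  ⇒  h_max = 1

1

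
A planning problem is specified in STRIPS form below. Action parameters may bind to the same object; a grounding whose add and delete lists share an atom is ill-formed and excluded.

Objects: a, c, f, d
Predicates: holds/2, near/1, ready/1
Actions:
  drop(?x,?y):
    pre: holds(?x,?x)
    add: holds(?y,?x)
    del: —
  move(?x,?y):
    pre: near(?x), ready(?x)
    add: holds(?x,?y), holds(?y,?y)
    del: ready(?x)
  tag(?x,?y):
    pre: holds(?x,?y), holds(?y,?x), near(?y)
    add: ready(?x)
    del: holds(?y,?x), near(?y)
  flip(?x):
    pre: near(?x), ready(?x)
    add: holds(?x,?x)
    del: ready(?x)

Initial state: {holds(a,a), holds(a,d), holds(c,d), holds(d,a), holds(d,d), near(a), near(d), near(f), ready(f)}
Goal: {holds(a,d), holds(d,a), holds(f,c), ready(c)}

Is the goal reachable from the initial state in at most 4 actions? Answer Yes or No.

Yes

1. move(f,c)  →  {holds(a,a), holds(a,d), holds(c,c), holds(c,d), holds(d,a), holds(d,d), holds(f,c), near(a), near(d), near(f)}
2. drop(c,d)  →  {holds(a,a), holds(a,d), holds(c,c), holds(c,d), holds(d,a), holds(d,c), holds(d,d), holds(f,c), near(a), near(d), near(f)}
3. tag(c,d)  →  {holds(a,a), holds(a,d), holds(c,c), holds(c,d), holds(d,a), holds(d,d), holds(f,c), near(a), near(f), ready(c)}
optimal plan length = 3; 3 ≤ 4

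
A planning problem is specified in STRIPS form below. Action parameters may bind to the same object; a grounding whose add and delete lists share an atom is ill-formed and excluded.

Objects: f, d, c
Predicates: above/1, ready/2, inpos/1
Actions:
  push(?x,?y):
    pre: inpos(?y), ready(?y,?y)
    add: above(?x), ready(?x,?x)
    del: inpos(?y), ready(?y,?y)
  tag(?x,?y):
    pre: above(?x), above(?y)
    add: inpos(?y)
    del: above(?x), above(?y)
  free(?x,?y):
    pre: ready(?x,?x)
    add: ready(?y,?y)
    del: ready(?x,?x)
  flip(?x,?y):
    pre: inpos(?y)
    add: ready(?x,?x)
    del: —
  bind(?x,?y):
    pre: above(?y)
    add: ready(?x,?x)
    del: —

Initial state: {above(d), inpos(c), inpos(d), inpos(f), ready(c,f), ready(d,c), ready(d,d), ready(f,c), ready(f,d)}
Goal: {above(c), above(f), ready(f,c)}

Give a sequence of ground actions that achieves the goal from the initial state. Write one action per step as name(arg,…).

1. push(f,d)  →  {above(d), above(f), inpos(c), inpos(f), ready(c,f), ready(d,c), ready(f,c), ready(f,d), ready(f,f)}
2. push(c,f)  →  {above(c), above(d), above(f), inpos(c), ready(c,c), ready(c,f), ready(d,c), ready(f,c), ready(f,d)}

push(f,d); push(c,f)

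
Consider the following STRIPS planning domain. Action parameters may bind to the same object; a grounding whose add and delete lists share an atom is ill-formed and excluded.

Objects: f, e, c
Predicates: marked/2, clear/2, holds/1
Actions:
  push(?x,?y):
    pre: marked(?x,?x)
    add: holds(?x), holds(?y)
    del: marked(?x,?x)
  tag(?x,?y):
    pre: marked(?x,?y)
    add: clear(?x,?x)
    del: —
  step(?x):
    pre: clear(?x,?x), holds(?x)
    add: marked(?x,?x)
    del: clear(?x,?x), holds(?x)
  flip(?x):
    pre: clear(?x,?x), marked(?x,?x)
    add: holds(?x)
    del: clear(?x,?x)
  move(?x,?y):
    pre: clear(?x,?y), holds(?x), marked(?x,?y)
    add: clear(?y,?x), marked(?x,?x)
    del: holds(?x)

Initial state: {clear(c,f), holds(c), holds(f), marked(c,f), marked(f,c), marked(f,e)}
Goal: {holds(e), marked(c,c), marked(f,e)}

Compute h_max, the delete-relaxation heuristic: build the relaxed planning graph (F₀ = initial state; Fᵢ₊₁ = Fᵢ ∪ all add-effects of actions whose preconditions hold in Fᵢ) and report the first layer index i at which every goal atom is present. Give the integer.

2

F0 = init (6 atoms)
F1 = F0 ∪ {clear(c,c), clear(f,c), clear(f,f), marked(c,c)}  (10 atoms)
F2 = F1 ∪ {holds(e), marked(f,f)}  (12 atoms)
goal ⊆ F2  ⇒  h_max = 2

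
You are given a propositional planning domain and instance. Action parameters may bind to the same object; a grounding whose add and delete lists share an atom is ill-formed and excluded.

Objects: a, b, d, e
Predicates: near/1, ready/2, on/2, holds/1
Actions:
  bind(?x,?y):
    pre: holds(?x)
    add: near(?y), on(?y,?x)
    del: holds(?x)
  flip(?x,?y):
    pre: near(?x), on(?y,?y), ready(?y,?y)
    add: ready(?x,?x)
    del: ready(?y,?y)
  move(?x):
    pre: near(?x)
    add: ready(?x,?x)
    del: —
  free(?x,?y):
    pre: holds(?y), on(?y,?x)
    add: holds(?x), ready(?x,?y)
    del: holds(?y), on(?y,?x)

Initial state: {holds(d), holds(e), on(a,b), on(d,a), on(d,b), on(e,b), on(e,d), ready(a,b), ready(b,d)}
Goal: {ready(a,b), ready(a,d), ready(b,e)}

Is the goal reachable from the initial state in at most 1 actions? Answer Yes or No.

No

1. free(a,d)  →  {holds(a), holds(e), on(a,b), on(d,b), on(e,b), on(e,d), ready(a,b), ready(a,d), ready(b,d)}
2. free(b,e)  →  {holds(a), holds(b), on(a,b), on(d,b), on(e,d), ready(a,b), ready(a,d), ready(b,d), ready(b,e)}
optimal plan length = 2; 2 > 1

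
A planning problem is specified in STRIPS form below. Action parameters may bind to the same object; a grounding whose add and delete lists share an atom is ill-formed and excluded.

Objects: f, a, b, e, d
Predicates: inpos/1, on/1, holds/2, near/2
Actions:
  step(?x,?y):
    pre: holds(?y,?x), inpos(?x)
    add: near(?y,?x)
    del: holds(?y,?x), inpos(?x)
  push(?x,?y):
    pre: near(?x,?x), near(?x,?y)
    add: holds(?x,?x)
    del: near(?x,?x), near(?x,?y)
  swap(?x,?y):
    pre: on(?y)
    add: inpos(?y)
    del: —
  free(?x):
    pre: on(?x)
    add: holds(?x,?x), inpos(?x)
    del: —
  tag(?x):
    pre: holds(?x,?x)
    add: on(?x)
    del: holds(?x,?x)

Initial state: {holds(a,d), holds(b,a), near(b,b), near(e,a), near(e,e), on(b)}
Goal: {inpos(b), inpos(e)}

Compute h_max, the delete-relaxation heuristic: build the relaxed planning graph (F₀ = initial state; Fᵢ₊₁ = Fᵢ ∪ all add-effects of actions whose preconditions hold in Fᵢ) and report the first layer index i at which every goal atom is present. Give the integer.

3

F0 = init (6 atoms)
F1 = F0 ∪ {holds(b,b), holds(e,e), inpos(b)}  (9 atoms)
F2 = F1 ∪ {on(e)}  (10 atoms)
F3 = F2 ∪ {inpos(e)}  (11 atoms)
goal ⊆ F3  ⇒  h_max = 3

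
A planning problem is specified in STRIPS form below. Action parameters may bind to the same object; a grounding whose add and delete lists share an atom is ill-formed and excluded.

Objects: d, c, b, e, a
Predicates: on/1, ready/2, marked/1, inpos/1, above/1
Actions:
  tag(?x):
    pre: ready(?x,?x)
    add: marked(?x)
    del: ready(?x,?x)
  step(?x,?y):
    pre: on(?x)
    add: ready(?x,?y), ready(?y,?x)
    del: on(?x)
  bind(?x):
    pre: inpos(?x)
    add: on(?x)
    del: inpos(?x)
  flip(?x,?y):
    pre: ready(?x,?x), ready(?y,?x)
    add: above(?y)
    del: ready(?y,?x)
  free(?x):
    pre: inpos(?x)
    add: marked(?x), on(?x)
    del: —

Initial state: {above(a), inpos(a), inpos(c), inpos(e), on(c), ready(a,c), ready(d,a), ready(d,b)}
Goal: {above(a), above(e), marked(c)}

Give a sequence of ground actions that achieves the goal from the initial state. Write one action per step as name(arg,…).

1. step(c,c)  →  {above(a), inpos(a), inpos(c), inpos(e), ready(a,c), ready(c,c), ready(d,a), ready(d,b)}
2. free(c)  →  {above(a), inpos(a), inpos(c), inpos(e), marked(c), on(c), ready(a,c), ready(c,c), ready(d,a), ready(d,b)}
3. step(c,e)  →  {above(a), inpos(a), inpos(c), inpos(e), marked(c), ready(a,c), ready(c,c), ready(c,e), ready(d,a), ready(d,b), ready(e,c)}
4. flip(c,e)  →  {above(a), above(e), inpos(a), inpos(c), inpos(e), marked(c), ready(a,c), ready(c,c), ready(c,e), ready(d,a), ready(d,b)}

step(c,c); free(c); step(c,e); flip(c,e)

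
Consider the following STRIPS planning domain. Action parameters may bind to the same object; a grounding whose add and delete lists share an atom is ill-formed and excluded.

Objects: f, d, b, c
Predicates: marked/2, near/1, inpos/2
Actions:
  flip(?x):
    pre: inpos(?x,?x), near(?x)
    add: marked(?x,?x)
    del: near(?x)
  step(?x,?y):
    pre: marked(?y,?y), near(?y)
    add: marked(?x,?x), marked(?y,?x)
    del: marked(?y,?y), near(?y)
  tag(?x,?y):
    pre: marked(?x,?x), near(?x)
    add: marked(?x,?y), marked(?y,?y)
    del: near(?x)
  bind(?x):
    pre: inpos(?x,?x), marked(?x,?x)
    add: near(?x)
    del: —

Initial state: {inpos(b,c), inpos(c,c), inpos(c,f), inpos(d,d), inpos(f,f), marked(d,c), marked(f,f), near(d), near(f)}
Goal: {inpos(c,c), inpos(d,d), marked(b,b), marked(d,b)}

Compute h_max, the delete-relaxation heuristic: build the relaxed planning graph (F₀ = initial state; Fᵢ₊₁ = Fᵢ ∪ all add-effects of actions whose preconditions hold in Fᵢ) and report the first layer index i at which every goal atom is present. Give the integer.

F0 = init (9 atoms)
F1 = F0 ∪ {marked(b,b), marked(c,c), marked(d,d), marked(f,b), marked(f,c), marked(f,d)}  (15 atoms)
F2 = F1 ∪ {marked(d,b), marked(d,f), near(c)}  (18 atoms)
goal ⊆ F2  ⇒  h_max = 2

2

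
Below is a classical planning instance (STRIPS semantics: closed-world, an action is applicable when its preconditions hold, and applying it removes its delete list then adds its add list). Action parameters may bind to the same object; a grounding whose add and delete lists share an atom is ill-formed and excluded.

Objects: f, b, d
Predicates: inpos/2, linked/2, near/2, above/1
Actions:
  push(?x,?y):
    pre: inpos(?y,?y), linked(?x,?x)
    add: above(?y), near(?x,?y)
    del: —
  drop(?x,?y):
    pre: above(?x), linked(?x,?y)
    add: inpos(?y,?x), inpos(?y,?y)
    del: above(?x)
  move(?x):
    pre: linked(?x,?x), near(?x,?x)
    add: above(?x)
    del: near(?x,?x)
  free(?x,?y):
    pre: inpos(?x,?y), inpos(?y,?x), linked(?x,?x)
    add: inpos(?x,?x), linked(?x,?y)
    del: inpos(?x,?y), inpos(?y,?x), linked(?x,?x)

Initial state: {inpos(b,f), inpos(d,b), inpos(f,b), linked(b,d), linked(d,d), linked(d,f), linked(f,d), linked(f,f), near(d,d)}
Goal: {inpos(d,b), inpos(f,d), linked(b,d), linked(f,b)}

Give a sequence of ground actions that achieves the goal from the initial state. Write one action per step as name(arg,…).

1. move(d)  →  {above(d), inpos(b,f), inpos(d,b), inpos(f,b), linked(b,d), linked(d,d), linked(d,f), linked(f,d), linked(f,f)}
2. drop(d,f)  →  {inpos(b,f), inpos(d,b), inpos(f,b), inpos(f,d), inpos(f,f), linked(b,d), linked(d,d), linked(d,f), linked(f,d), linked(f,f)}
3. free(f,b)  →  {inpos(d,b), inpos(f,d), inpos(f,f), linked(b,d), linked(d,d), linked(d,f), linked(f,b), linked(f,d)}

move(d); drop(d,f); free(f,b)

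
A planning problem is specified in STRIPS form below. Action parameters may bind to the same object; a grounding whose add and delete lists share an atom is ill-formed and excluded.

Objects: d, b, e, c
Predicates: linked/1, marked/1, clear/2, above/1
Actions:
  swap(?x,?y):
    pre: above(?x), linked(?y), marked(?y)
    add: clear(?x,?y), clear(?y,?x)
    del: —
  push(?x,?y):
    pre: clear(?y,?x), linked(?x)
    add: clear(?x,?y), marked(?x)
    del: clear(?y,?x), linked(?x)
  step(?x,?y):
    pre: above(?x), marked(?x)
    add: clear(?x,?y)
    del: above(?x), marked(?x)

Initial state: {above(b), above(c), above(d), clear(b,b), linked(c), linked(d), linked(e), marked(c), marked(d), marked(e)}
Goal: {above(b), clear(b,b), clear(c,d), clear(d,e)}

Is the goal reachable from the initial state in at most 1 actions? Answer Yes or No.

1. swap(d,e)  →  {above(b), above(c), above(d), clear(b,b), clear(d,e), clear(e,d), linked(c), linked(d), linked(e), marked(c), marked(d), marked(e)}
2. swap(d,c)  →  {above(b), above(c), above(d), clear(b,b), clear(c,d), clear(d,c), clear(d,e), clear(e,d), linked(c), linked(d), linked(e), marked(c), marked(d), marked(e)}
optimal plan length = 2; 2 > 1

No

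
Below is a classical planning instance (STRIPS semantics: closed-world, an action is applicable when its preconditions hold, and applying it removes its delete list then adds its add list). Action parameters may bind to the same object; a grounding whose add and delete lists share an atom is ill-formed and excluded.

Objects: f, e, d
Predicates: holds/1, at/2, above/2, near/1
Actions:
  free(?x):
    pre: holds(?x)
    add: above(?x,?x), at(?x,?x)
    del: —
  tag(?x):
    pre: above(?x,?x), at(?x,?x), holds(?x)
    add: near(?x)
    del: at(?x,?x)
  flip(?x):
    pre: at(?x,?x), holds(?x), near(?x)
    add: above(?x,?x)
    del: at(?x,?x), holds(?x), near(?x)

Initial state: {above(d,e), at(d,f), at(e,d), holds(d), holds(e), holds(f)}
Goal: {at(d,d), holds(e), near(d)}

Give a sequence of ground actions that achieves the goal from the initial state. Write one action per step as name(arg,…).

1. free(d)  →  {above(d,d), above(d,e), at(d,d), at(d,f), at(e,d), holds(d), holds(e), holds(f)}
2. tag(d)  →  {above(d,d), above(d,e), at(d,f), at(e,d), holds(d), holds(e), holds(f), near(d)}
3. free(d)  →  {above(d,d), above(d,e), at(d,d), at(d,f), at(e,d), holds(d), holds(e), holds(f), near(d)}

free(d); tag(d); free(d)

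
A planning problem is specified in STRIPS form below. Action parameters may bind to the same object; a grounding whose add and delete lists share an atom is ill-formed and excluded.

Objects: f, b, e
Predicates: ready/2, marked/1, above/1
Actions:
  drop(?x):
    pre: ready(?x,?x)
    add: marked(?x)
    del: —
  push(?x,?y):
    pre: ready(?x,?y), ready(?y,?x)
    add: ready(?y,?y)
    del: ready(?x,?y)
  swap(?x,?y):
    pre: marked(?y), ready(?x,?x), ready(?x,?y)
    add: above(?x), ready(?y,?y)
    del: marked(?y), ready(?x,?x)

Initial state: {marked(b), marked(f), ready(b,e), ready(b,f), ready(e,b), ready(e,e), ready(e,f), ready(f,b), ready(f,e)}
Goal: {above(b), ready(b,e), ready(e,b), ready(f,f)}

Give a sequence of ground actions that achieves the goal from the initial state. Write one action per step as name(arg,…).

1. push(f,b)  →  {marked(b), marked(f), ready(b,b), ready(b,e), ready(b,f), ready(e,b), ready(e,e), ready(e,f), ready(f,e)}
2. swap(b,f)  →  {above(b), marked(b), ready(b,e), ready(b,f), ready(e,b), ready(e,e), ready(e,f), ready(f,e), ready(f,f)}

push(f,b); swap(b,f)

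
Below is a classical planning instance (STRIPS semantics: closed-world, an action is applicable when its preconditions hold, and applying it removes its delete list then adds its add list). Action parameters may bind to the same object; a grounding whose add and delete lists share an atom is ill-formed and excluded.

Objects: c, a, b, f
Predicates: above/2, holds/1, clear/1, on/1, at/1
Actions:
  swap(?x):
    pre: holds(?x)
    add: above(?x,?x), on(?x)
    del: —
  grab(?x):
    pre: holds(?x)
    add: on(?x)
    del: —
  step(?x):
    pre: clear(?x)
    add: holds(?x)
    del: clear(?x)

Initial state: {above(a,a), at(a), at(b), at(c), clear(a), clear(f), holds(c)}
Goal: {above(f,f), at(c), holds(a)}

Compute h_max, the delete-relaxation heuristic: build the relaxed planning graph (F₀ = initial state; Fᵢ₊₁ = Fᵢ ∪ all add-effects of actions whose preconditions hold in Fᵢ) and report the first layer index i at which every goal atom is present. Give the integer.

2

F0 = init (7 atoms)
F1 = F0 ∪ {above(c,c), holds(a), holds(f), on(c)}  (11 atoms)
F2 = F1 ∪ {above(f,f), on(a), on(f)}  (14 atoms)
goal ⊆ F2  ⇒  h_max = 2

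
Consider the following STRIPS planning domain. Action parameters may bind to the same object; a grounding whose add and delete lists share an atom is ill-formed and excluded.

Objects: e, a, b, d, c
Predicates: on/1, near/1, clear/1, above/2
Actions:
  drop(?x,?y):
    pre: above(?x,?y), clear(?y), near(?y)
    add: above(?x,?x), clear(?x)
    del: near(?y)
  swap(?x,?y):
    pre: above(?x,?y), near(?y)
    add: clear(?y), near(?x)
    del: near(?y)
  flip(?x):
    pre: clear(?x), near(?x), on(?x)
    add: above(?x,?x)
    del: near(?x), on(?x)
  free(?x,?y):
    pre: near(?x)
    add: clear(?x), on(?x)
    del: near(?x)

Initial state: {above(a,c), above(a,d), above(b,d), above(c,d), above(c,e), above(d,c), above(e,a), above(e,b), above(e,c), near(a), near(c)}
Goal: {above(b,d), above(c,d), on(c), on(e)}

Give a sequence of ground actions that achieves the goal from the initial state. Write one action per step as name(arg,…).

1. swap(e,a)  →  {above(a,c), above(a,d), above(b,d), above(c,d), above(c,e), above(d,c), above(e,a), above(e,b), above(e,c), clear(a), near(c), near(e)}
2. free(e,e)  →  {above(a,c), above(a,d), above(b,d), above(c,d), above(c,e), above(d,c), above(e,a), above(e,b), above(e,c), clear(a), clear(e), near(c), on(e)}
3. free(c,e)  →  {above(a,c), above(a,d), above(b,d), above(c,d), above(c,e), above(d,c), above(e,a), above(e,b), above(e,c), clear(a), clear(c), clear(e), on(c), on(e)}

swap(e,a); free(e,e); free(c,e)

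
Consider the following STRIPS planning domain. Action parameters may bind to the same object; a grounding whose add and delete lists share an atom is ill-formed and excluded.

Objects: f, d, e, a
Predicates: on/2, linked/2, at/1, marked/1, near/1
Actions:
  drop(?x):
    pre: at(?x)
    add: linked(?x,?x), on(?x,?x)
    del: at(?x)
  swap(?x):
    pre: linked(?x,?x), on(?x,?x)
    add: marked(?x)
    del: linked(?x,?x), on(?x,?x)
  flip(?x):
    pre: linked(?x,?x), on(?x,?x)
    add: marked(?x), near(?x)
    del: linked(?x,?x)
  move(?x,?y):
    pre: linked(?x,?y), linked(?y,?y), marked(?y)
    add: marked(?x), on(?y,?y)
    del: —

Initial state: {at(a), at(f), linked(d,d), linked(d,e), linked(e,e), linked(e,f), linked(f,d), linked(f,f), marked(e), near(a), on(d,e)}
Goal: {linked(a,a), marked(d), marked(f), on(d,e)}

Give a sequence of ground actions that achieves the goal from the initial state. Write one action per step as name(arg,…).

1. drop(a)  →  {at(f), linked(a,a), linked(d,d), linked(d,e), linked(e,e), linked(e,f), linked(f,d), linked(f,f), marked(e), near(a), on(a,a), on(d,e)}
2. move(d,e)  →  {at(f), linked(a,a), linked(d,d), linked(d,e), linked(e,e), linked(e,f), linked(f,d), linked(f,f), marked(d), marked(e), near(a), on(a,a), on(d,e), on(e,e)}
3. move(f,d)  →  {at(f), linked(a,a), linked(d,d), linked(d,e), linked(e,e), linked(e,f), linked(f,d), linked(f,f), marked(d), marked(e), marked(f), near(a), on(a,a), on(d,d), on(d,e), on(e,e)}

drop(a); move(d,e); move(f,d)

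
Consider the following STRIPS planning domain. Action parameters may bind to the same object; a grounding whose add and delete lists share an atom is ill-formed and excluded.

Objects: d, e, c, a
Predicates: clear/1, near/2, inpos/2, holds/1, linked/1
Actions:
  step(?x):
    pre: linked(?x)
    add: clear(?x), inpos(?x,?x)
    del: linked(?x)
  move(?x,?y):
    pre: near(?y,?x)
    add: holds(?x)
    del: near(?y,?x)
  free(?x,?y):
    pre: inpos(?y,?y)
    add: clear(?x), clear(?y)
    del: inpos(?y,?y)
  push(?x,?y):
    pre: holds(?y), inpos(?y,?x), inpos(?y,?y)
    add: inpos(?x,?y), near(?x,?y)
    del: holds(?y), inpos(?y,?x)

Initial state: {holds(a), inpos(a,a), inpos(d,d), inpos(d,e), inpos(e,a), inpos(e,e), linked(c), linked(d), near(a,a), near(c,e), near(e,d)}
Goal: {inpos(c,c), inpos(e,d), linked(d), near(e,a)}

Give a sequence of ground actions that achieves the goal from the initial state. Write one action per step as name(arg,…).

step(c); move(d,e); move(e,c); push(e,d); push(a,e); push(e,a)

1. step(c)  →  {clear(c), holds(a), inpos(a,a), inpos(c,c), inpos(d,d), inpos(d,e), inpos(e,a), inpos(e,e), linked(d), near(a,a), near(c,e), near(e,d)}
2. move(d,e)  →  {clear(c), holds(a), holds(d), inpos(a,a), inpos(c,c), inpos(d,d), inpos(d,e), inpos(e,a), inpos(e,e), linked(d), near(a,a), near(c,e)}
3. move(e,c)  →  {clear(c), holds(a), holds(d), holds(e), inpos(a,a), inpos(c,c), inpos(d,d), inpos(d,e), inpos(e,a), inpos(e,e), linked(d), near(a,a)}
4. push(e,d)  →  {clear(c), holds(a), holds(e), inpos(a,a), inpos(c,c), inpos(d,d), inpos(e,a), inpos(e,d), inpos(e,e), linked(d), near(a,a), near(e,d)}
5. push(a,e)  →  {clear(c), holds(a), inpos(a,a), inpos(a,e), inpos(c,c), inpos(d,d), inpos(e,d), inpos(e,e), linked(d), near(a,a), near(a,e), near(e,d)}
6. push(e,a)  →  {clear(c), inpos(a,a), inpos(c,c), inpos(d,d), inpos(e,a), inpos(e,d), inpos(e,e), linked(d), near(a,a), near(a,e), near(e,a), near(e,d)}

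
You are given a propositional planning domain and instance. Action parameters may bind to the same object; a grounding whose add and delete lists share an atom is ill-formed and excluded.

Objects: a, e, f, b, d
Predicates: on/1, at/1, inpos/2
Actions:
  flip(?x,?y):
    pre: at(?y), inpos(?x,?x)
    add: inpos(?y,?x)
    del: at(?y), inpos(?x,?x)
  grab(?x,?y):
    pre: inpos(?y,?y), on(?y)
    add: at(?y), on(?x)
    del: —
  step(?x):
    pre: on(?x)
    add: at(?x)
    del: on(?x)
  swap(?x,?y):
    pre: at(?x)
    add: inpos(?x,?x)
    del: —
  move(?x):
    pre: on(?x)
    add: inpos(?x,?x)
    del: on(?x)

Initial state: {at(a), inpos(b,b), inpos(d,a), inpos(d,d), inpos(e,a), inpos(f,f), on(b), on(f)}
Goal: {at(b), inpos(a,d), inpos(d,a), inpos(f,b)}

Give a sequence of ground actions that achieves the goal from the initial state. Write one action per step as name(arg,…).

flip(d,a); grab(a,f); flip(b,f); step(b)

1. flip(d,a)  →  {inpos(a,d), inpos(b,b), inpos(d,a), inpos(e,a), inpos(f,f), on(b), on(f)}
2. grab(a,f)  →  {at(f), inpos(a,d), inpos(b,b), inpos(d,a), inpos(e,a), inpos(f,f), on(a), on(b), on(f)}
3. flip(b,f)  →  {inpos(a,d), inpos(d,a), inpos(e,a), inpos(f,b), inpos(f,f), on(a), on(b), on(f)}
4. step(b)  →  {at(b), inpos(a,d), inpos(d,a), inpos(e,a), inpos(f,b), inpos(f,f), on(a), on(f)}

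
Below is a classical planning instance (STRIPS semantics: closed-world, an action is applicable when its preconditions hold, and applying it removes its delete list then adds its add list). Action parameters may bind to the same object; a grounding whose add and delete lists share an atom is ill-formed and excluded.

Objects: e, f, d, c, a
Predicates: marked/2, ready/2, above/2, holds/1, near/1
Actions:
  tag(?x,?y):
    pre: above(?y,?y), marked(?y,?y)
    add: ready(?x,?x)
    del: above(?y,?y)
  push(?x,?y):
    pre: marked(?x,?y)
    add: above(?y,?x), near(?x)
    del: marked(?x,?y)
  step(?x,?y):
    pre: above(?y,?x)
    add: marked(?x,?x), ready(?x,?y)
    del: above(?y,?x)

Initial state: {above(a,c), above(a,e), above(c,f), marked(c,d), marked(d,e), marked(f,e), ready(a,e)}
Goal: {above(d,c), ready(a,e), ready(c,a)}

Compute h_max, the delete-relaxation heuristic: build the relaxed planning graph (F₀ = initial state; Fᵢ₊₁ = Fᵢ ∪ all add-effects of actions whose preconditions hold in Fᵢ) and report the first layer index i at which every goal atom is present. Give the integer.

F0 = init (7 atoms)
F1 = F0 ∪ {above(d,c), above(e,d), above(e,f), marked(c,c), marked(e,e), marked(f,f), near(c), near(d), near(f), ready(c,a), ready(e,a), ready(f,c)}  (19 atoms)
goal ⊆ F1  ⇒  h_max = 1

1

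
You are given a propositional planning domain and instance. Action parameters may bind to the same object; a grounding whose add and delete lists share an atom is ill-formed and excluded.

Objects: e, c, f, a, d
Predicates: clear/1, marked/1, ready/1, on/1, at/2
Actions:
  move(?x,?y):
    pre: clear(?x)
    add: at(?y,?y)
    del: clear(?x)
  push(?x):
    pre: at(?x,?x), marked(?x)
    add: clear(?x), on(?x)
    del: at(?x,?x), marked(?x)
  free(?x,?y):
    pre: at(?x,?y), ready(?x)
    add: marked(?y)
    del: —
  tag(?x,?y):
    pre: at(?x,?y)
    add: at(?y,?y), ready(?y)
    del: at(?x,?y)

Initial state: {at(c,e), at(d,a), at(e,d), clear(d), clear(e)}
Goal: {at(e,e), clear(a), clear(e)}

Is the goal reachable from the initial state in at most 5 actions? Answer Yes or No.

Yes

1. move(d,e)  →  {at(c,e), at(d,a), at(e,d), at(e,e), clear(e)}
2. tag(d,a)  →  {at(a,a), at(c,e), at(e,d), at(e,e), clear(e), ready(a)}
3. free(a,a)  →  {at(a,a), at(c,e), at(e,d), at(e,e), clear(e), marked(a), ready(a)}
4. push(a)  →  {at(c,e), at(e,d), at(e,e), clear(a), clear(e), on(a), ready(a)}
optimal plan length = 4; 4 ≤ 5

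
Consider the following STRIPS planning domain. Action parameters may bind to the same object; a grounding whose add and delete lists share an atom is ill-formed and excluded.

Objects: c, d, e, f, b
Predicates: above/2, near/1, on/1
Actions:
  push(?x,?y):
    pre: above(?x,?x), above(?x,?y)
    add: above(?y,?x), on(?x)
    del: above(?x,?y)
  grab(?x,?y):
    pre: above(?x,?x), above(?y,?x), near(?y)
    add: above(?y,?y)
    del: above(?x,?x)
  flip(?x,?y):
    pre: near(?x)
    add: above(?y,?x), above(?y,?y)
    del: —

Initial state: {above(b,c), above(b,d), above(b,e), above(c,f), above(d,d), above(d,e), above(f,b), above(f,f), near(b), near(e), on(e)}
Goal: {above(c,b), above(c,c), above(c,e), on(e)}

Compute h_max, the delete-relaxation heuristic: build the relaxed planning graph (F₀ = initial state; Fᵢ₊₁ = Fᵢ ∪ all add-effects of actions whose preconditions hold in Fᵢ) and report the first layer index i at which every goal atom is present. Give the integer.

F0 = init (11 atoms)
F1 = F0 ∪ {above(b,b), above(b,f), above(c,b), above(c,c), above(c,e), above(d,b), above(e,b), above(e,d), above(e,e), above(f,e), on(d), on(f)}  (23 atoms)
goal ⊆ F1  ⇒  h_max = 1

1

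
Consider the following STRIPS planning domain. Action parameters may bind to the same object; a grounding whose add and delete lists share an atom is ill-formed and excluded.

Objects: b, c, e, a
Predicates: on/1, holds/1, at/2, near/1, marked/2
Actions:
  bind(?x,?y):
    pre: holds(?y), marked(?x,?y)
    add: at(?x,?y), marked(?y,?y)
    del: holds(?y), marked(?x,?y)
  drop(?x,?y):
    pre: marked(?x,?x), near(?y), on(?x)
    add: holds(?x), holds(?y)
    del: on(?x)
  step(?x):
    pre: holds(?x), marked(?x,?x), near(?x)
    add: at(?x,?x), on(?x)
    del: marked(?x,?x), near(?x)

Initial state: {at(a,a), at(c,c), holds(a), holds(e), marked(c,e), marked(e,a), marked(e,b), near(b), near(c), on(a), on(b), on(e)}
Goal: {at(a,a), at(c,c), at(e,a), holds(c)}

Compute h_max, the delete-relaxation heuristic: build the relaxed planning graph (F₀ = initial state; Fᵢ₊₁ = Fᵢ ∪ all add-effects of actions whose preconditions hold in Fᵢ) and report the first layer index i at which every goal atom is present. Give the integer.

2

F0 = init (12 atoms)
F1 = F0 ∪ {at(c,e), at(e,a), marked(a,a), marked(e,e)}  (16 atoms)
F2 = F1 ∪ {holds(b), holds(c)}  (18 atoms)
goal ⊆ F2  ⇒  h_max = 2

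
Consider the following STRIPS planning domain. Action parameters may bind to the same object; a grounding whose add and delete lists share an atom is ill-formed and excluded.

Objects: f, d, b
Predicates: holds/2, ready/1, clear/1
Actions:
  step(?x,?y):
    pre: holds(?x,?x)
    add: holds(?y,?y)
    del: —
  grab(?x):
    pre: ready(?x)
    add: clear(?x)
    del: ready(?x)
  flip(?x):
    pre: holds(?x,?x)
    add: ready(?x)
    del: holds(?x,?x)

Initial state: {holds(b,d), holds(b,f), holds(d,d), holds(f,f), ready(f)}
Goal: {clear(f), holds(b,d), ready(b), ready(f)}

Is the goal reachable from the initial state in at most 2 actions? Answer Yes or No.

No

1. step(f,b)  →  {holds(b,b), holds(b,d), holds(b,f), holds(d,d), holds(f,f), ready(f)}
2. grab(f)  →  {clear(f), holds(b,b), holds(b,d), holds(b,f), holds(d,d), holds(f,f)}
3. flip(f)  →  {clear(f), holds(b,b), holds(b,d), holds(b,f), holds(d,d), ready(f)}
4. flip(b)  →  {clear(f), holds(b,d), holds(b,f), holds(d,d), ready(b), ready(f)}
optimal plan length = 4; 4 > 2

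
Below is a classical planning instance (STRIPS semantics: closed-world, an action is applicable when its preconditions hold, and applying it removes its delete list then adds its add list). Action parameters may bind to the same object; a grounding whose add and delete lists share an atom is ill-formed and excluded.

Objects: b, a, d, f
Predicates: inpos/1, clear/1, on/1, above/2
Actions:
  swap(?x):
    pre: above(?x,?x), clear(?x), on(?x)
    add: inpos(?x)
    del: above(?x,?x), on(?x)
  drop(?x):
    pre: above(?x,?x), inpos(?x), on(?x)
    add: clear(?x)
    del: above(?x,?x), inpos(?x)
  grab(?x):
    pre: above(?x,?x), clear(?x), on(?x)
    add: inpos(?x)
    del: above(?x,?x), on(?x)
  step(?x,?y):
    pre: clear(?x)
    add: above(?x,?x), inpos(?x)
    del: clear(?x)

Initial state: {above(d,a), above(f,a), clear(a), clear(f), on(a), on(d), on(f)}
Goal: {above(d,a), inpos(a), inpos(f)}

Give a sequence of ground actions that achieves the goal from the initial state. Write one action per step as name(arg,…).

step(a,b); step(f,b)

1. step(a,b)  →  {above(a,a), above(d,a), above(f,a), clear(f), inpos(a), on(a), on(d), on(f)}
2. step(f,b)  →  {above(a,a), above(d,a), above(f,a), above(f,f), inpos(a), inpos(f), on(a), on(d), on(f)}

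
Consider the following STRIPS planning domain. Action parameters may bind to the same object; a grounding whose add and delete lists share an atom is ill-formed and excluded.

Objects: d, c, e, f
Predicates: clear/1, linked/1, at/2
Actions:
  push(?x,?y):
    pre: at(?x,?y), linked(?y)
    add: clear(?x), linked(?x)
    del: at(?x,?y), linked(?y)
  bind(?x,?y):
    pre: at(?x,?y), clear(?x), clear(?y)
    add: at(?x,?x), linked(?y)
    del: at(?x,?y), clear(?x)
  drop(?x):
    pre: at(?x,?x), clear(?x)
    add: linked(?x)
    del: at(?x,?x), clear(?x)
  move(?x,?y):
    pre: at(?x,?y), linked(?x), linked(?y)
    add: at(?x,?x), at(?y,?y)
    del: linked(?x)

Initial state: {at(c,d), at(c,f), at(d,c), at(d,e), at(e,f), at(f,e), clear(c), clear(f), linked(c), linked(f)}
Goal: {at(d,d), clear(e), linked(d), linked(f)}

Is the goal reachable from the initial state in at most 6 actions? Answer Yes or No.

1. push(d,c)  →  {at(c,d), at(c,f), at(d,e), at(e,f), at(f,e), clear(c), clear(d), clear(f), linked(d), linked(f)}
2. push(e,f)  →  {at(c,d), at(c,f), at(d,e), at(f,e), clear(c), clear(d), clear(e), clear(f), linked(d), linked(e)}
3. push(f,e)  →  {at(c,d), at(c,f), at(d,e), clear(c), clear(d), clear(e), clear(f), linked(d), linked(f)}
4. bind(d,e)  →  {at(c,d), at(c,f), at(d,d), clear(c), clear(e), clear(f), linked(d), linked(e), linked(f)}
optimal plan length = 4; 4 ≤ 6

Yes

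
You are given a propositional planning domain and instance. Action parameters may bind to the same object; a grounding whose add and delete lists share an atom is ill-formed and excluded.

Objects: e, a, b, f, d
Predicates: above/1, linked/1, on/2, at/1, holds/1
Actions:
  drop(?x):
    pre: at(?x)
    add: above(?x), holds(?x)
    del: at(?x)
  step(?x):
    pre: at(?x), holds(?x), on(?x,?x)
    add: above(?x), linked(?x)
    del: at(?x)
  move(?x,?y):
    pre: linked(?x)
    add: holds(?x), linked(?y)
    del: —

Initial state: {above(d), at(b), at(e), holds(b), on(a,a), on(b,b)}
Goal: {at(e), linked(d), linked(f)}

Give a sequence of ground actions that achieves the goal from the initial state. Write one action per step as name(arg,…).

1. step(b)  →  {above(b), above(d), at(e), holds(b), linked(b), on(a,a), on(b,b)}
2. move(b,f)  →  {above(b), above(d), at(e), holds(b), linked(b), linked(f), on(a,a), on(b,b)}
3. move(b,d)  →  {above(b), above(d), at(e), holds(b), linked(b), linked(d), linked(f), on(a,a), on(b,b)}

step(b); move(b,f); move(b,d)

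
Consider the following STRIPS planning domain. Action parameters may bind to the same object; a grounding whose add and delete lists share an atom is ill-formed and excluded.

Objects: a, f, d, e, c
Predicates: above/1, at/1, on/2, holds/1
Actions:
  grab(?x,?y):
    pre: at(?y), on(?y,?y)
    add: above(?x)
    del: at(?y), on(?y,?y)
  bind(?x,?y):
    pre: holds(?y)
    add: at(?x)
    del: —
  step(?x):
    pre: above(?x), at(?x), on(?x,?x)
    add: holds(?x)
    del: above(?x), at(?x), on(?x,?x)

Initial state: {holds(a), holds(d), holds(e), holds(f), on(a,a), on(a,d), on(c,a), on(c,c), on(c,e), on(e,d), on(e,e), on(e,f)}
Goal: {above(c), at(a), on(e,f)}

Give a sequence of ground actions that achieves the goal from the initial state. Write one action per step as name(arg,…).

1. bind(a,a)  →  {at(a), holds(a), holds(d), holds(e), holds(f), on(a,a), on(a,d), on(c,a), on(c,c), on(c,e), on(e,d), on(e,e), on(e,f)}
2. grab(c,a)  →  {above(c), holds(a), holds(d), holds(e), holds(f), on(a,d), on(c,a), on(c,c), on(c,e), on(e,d), on(e,e), on(e,f)}
3. bind(a,a)  →  {above(c), at(a), holds(a), holds(d), holds(e), holds(f), on(a,d), on(c,a), on(c,c), on(c,e), on(e,d), on(e,e), on(e,f)}

bind(a,a); grab(c,a); bind(a,a)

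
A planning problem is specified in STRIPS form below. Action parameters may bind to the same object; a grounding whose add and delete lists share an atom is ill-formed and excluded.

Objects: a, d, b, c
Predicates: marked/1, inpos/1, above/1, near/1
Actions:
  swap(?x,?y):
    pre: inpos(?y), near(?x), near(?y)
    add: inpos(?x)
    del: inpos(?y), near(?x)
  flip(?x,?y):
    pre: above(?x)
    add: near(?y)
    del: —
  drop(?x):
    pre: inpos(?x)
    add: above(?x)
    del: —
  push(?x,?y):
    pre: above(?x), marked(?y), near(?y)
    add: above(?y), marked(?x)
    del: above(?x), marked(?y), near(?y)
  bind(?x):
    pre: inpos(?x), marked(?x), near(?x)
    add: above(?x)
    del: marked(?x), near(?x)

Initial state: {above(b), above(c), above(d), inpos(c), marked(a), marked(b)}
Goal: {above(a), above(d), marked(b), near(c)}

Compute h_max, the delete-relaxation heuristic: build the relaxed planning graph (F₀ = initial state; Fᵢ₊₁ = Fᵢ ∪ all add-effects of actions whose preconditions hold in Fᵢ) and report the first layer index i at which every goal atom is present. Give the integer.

2

F0 = init (6 atoms)
F1 = F0 ∪ {near(a), near(b), near(c), near(d)}  (10 atoms)
F2 = F1 ∪ {above(a), inpos(a), inpos(b), inpos(d), marked(c), marked(d)}  (16 atoms)
goal ⊆ F2  ⇒  h_max = 2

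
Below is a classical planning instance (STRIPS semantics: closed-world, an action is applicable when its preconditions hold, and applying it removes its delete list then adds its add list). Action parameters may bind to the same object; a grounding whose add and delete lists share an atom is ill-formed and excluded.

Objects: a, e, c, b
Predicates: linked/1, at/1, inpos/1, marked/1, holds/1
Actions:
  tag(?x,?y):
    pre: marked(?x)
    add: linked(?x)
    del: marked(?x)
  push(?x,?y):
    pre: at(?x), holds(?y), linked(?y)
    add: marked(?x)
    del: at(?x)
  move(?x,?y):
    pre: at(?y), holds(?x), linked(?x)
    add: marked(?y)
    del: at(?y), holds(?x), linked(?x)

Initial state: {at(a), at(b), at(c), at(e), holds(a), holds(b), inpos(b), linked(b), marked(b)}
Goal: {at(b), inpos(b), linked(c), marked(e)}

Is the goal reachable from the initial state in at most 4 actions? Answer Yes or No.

1. push(e,b)  →  {at(a), at(b), at(c), holds(a), holds(b), inpos(b), linked(b), marked(b), marked(e)}
2. push(c,b)  →  {at(a), at(b), holds(a), holds(b), inpos(b), linked(b), marked(b), marked(c), marked(e)}
3. tag(c,a)  →  {at(a), at(b), holds(a), holds(b), inpos(b), linked(b), linked(c), marked(b), marked(e)}
optimal plan length = 3; 3 ≤ 4

Yes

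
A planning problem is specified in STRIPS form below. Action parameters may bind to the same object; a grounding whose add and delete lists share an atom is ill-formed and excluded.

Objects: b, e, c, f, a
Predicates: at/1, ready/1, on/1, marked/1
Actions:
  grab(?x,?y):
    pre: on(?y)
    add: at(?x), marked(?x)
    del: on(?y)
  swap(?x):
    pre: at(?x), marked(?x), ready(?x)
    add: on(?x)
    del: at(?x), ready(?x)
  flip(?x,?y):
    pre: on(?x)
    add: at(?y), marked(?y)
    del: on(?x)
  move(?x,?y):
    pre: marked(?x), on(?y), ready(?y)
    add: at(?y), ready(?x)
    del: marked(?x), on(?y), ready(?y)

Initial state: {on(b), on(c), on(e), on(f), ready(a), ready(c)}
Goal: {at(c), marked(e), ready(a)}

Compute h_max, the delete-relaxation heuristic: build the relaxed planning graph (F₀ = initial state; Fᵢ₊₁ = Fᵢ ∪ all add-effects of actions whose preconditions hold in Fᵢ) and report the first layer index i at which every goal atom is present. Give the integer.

1

F0 = init (6 atoms)
F1 = F0 ∪ {at(a), at(b), at(c), at(e), at(f), marked(a), marked(b), marked(c), marked(e), marked(f)}  (16 atoms)
goal ⊆ F1  ⇒  h_max = 1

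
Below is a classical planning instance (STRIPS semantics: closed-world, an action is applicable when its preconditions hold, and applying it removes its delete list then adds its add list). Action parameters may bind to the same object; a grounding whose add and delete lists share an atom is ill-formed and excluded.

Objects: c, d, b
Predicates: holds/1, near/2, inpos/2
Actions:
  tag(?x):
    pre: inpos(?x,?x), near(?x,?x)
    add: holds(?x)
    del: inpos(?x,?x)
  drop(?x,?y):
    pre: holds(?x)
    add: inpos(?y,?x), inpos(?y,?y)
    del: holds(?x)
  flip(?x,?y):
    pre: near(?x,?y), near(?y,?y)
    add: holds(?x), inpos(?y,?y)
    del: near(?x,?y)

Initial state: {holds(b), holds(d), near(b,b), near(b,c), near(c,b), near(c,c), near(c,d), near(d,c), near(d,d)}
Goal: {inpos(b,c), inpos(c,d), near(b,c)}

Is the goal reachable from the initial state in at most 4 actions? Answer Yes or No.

1. drop(d,c)  →  {holds(b), inpos(c,c), inpos(c,d), near(b,b), near(b,c), near(c,b), near(c,c), near(c,d), near(d,c), near(d,d)}
2. tag(c)  →  {holds(b), holds(c), inpos(c,d), near(b,b), near(b,c), near(c,b), near(c,c), near(c,d), near(d,c), near(d,d)}
3. drop(c,b)  →  {holds(b), inpos(b,b), inpos(b,c), inpos(c,d), near(b,b), near(b,c), near(c,b), near(c,c), near(c,d), near(d,c), near(d,d)}
optimal plan length = 3; 3 ≤ 4

Yes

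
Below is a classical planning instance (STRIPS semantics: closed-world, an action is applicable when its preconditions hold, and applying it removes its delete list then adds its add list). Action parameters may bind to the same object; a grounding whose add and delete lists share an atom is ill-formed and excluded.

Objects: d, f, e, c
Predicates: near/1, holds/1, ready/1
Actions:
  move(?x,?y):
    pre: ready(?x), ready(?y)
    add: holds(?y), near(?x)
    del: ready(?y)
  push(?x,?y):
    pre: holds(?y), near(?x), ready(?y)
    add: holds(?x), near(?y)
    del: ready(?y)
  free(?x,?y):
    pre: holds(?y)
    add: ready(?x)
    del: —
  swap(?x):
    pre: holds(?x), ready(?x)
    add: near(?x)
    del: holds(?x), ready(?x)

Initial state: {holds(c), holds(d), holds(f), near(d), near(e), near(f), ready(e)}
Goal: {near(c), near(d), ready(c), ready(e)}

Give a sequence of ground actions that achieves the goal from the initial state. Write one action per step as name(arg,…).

1. free(d,d)  →  {holds(c), holds(d), holds(f), near(d), near(e), near(f), ready(d), ready(e)}
2. free(c,d)  →  {holds(c), holds(d), holds(f), near(d), near(e), near(f), ready(c), ready(d), ready(e)}
3. move(c,d)  →  {holds(c), holds(d), holds(f), near(c), near(d), near(e), near(f), ready(c), ready(e)}

free(d,d); free(c,d); move(c,d)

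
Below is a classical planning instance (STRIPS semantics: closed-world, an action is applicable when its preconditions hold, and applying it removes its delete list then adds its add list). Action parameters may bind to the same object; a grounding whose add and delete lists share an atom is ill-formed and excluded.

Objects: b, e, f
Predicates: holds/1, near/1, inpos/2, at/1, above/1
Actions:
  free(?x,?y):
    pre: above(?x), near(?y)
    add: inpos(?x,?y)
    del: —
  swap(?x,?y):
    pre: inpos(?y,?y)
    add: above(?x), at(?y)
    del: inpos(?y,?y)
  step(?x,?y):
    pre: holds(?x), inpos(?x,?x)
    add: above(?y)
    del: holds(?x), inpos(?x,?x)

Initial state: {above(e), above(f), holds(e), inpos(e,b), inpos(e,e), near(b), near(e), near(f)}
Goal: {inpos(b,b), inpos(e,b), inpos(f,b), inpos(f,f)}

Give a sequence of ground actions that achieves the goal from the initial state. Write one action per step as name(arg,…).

1. free(f,b)  →  {above(e), above(f), holds(e), inpos(e,b), inpos(e,e), inpos(f,b), near(b), near(e), near(f)}
2. free(f,f)  →  {above(e), above(f), holds(e), inpos(e,b), inpos(e,e), inpos(f,b), inpos(f,f), near(b), near(e), near(f)}
3. swap(b,e)  →  {above(b), above(e), above(f), at(e), holds(e), inpos(e,b), inpos(f,b), inpos(f,f), near(b), near(e), near(f)}
4. free(b,b)  →  {above(b), above(e), above(f), at(e), holds(e), inpos(b,b), inpos(e,b), inpos(f,b), inpos(f,f), near(b), near(e), near(f)}

free(f,b); free(f,f); swap(b,e); free(b,b)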